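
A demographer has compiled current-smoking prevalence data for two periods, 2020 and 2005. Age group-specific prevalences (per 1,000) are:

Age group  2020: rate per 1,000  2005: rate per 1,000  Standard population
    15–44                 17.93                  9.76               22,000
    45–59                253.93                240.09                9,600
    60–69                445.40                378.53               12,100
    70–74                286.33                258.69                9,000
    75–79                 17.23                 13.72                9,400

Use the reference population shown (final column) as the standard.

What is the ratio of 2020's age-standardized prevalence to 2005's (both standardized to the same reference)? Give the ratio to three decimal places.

1.147

Standard total = 62,100; weights = 0.3543, 0.1546, 0.1948, 0.1449, 0.1514.
2020: 0.3543×17.93 + 0.1546×253.93 + 0.1948×445.40 + 0.1449×286.33 + 0.1514×17.23 = 176.4969 per 1,000.
2005: 0.3543×9.76 + 0.1546×240.09 + 0.1948×378.53 + 0.1449×258.69 + 0.1514×13.72 = 153.8965 per 1,000.
Ratio = 176.4969 ÷ 153.8965 = 1.14685.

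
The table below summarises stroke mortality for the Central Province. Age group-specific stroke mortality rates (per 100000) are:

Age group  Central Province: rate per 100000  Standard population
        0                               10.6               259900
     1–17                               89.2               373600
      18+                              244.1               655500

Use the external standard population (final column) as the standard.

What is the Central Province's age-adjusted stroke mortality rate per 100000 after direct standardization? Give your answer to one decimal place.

Standard total = 1289000; weights = 0.2016, 0.2898, 0.5085.
Standardized rate: 0.2016×10.6 + 0.2898×89.2 + 0.5085×244.1 = 152.1238 per 100000.

152.1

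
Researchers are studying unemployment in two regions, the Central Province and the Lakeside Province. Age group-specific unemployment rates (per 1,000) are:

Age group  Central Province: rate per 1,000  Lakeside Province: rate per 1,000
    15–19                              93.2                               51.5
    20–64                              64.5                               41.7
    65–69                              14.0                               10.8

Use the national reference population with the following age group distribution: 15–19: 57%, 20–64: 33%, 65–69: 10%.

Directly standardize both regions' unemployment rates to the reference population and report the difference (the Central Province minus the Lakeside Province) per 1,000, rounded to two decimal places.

31.61

Standard weights: 0.57, 0.33, 0.10.
The Central Province: 0.5700×93.2 + 0.3300×64.5 + 0.1000×14.0 = 75.8090 per 1,000.
The Lakeside Province: 0.5700×51.5 + 0.3300×41.7 + 0.1000×10.8 = 44.1960 per 1,000.
Difference = 75.8090 − 44.1960 = 31.6130.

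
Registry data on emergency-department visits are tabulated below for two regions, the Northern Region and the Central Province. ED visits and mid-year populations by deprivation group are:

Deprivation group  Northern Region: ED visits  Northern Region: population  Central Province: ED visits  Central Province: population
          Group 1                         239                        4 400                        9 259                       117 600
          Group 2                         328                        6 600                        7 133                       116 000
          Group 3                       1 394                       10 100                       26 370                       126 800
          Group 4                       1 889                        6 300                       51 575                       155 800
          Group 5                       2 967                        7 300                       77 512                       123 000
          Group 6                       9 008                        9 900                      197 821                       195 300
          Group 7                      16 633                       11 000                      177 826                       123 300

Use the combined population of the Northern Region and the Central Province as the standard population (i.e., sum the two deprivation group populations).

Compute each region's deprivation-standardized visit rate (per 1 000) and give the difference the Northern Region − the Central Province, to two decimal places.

-59.17

Deprivation-specific rates per 1 000 for the Northern Region: 54.318, 49.697, 138.020, 299.841, 406.438, 909.899, 1512.091.
For the Central Province: 78.733, 61.491, 207.965, 331.033, 630.179, 1012.908, 1442.222.
Combined standard total = 1 013 400; weights = 0.1204, 0.1210, 0.1351, 0.1600, 0.1286, 0.2025, 0.1325.
The Northern Region: 0.1204×54.318 + 0.1210×49.697 + 0.1351×138.020 + 0.1600×299.841 + 0.1286×406.438 + 0.2025×909.899 + 0.1325×1512.091 = 516.0478 per 1 000.
The Central Province: 0.1204×78.733 + 0.1210×61.491 + 0.1351×207.965 + 0.1600×331.033 + 0.1286×630.179 + 0.2025×1012.908 + 0.1325×1442.222 = 575.2188 per 1 000.
Difference = 516.0478 − 575.2188 = -59.1710.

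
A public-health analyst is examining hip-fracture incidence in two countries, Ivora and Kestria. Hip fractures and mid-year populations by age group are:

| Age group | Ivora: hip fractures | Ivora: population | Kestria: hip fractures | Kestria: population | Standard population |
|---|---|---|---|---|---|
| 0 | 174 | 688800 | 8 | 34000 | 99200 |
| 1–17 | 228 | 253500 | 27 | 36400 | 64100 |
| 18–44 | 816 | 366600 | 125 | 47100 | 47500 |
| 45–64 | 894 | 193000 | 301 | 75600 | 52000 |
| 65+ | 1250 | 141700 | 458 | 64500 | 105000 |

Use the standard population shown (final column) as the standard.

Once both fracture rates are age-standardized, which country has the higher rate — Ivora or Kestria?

Ivora

Age-specific rates per 100000 for Ivora: 25.26, 89.94, 222.59, 463.21, 882.15.
For Kestria: 23.53, 74.18, 265.39, 398.15, 710.08.
Standard total = 367800; weights = 0.2697, 0.1743, 0.1291, 0.1414, 0.2855.
Ivora: 0.2697×25.26 + 0.1743×89.94 + 0.1291×222.59 + 0.1414×463.21 + 0.2855×882.15 = 368.5597 per 100000.
Kestria: 0.2697×23.53 + 0.1743×74.18 + 0.1291×265.39 + 0.1414×398.15 + 0.2855×710.08 = 312.5524 per 100000.
The crude rates (204.55 vs 356.75) would put Kestria higher, but that reflects its age composition; once standardized to a common age structure, Ivora has the higher underlying rate.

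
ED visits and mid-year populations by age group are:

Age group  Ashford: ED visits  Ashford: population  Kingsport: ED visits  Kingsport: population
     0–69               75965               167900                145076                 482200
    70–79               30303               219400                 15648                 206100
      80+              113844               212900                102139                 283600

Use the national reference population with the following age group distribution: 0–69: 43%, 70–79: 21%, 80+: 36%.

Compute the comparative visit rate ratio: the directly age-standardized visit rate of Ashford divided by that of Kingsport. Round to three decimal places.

Age-specific rates per 1000 for Ashford: 452.442, 138.118, 534.730.
For Kingsport: 300.863, 75.924, 360.152.
Standard weights: 0.43, 0.21, 0.36.
Ashford: 0.4300×452.442 + 0.2100×138.118 + 0.3600×534.730 = 416.0575 per 1000.
Kingsport: 0.4300×300.863 + 0.2100×75.924 + 0.3600×360.152 = 274.9697 per 1000.
Ratio = 416.0575 ÷ 274.9697 = 1.51310.

1.513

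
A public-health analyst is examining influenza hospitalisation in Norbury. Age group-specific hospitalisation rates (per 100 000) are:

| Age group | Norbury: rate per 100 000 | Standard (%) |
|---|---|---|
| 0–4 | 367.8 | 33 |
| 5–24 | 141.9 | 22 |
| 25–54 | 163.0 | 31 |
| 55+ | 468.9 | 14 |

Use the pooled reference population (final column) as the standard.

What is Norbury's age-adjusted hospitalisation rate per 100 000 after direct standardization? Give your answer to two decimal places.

Standard weights: 0.33, 0.22, 0.31, 0.14.
Standardized rate: 0.3300×367.8 + 0.2200×141.9 + 0.3100×163.0 + 0.1400×468.9 = 268.7680 per 100 000.

268.77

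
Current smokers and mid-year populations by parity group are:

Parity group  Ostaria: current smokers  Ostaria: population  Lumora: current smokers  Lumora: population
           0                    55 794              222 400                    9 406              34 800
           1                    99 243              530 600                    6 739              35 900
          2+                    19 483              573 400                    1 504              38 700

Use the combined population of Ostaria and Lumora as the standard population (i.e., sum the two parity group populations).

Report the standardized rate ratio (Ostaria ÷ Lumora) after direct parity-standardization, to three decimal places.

Parity-specific rates per 1 000 for Ostaria: 250.872, 187.039, 33.978.
For Lumora: 270.287, 187.716, 38.863.
Combined standard total = 1 435 800; weights = 0.1791, 0.3946, 0.4263.
Ostaria: 0.1791×250.872 + 0.3946×187.039 + 0.4263×33.978 = 133.2219 per 1 000.
Lumora: 0.1791×270.287 + 0.3946×187.716 + 0.4263×38.863 = 139.0493 per 1 000.
Ratio = 133.2219 ÷ 139.0493 = 0.95809.

0.958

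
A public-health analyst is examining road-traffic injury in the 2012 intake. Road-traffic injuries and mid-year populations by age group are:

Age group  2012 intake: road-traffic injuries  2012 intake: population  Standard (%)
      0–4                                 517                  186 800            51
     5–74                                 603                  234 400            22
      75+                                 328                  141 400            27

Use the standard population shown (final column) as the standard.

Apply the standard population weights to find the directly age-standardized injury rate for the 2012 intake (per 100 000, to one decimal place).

260.4

Age-specific rates per 100 000 for the 2012 intake: 276.77, 257.25, 231.97.
Standard weights: 0.51, 0.22, 0.27.
Standardized rate: 0.5100×276.77 + 0.2200×257.25 + 0.2700×231.97 = 260.3774 per 100 000.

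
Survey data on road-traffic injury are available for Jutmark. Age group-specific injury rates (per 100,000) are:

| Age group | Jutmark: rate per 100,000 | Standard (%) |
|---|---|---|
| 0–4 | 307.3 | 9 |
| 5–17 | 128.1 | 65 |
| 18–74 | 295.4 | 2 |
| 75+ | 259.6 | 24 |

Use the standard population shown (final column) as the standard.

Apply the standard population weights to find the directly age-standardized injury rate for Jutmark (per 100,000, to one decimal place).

179.1

Standard weights: 0.09, 0.65, 0.02, 0.24.
Standardized rate: 0.0900×307.3 + 0.6500×128.1 + 0.0200×295.4 + 0.2400×259.6 = 179.1340 per 100,000.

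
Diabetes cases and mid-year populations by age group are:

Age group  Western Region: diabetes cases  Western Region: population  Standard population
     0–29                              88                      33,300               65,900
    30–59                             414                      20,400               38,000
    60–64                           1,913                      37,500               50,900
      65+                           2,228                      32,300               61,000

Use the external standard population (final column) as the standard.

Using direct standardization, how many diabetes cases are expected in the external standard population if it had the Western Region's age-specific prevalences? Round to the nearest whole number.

Age-specific rates per 1,000 for the Western Region: 2.643, 20.294, 51.013, 68.978.
Expected diabetes cases = Σ (standard pop × age-specific rate ÷ 1,000)
= 65,900×2.643/1,000 + 38,000×20.294/1,000 + 50,900×51.013/1,000 + 61,000×68.978/1,000
= 174.15 + 771.18 + 2596.58 + 4207.68 = 7749.58.

7750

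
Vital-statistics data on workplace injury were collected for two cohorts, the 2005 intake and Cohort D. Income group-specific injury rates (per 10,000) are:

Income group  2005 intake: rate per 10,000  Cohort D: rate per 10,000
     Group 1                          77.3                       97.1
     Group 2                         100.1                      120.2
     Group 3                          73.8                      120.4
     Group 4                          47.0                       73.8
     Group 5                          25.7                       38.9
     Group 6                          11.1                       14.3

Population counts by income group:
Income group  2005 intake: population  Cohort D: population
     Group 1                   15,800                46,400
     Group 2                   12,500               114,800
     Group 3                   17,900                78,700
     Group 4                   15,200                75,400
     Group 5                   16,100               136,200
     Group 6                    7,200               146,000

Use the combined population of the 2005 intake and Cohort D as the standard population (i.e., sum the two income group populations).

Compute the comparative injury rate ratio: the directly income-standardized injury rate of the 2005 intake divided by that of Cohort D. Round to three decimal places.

Combined standard total = 682,200; weights = 0.0912, 0.1866, 0.1416, 0.1328, 0.2232, 0.2246.
The 2005 intake: 0.0912×77.3 + 0.1866×100.1 + 0.1416×73.8 + 0.1328×47.0 + 0.2232×25.7 + 0.2246×11.1 = 50.6489 per 10,000.
Cohort D: 0.0912×97.1 + 0.1866×120.2 + 0.1416×120.4 + 0.1328×73.8 + 0.2232×38.9 + 0.2246×14.3 = 70.0282 per 10,000.
Ratio = 50.6489 ÷ 70.0282 = 0.72326.

0.723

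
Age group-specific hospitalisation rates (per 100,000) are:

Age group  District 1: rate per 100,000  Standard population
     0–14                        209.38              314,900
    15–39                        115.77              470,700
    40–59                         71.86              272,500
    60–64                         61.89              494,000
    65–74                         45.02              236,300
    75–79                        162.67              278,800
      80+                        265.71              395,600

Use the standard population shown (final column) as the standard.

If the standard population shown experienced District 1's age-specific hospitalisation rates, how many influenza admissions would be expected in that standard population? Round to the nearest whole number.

Expected influenza admissions = Σ (standard pop × age-specific rate ÷ 100,000)
= 314,900×209.38/100,000 + 470,700×115.77/100,000 + 272,500×71.86/100,000 + 494,000×61.89/100,000 + 236,300×45.02/100,000 + 278,800×162.67/100,000 + 395,600×265.71/100,000
= 659.34 + 544.93 + 195.82 + 305.74 + 106.38 + 453.52 + 1051.15 = 3316.88.

3317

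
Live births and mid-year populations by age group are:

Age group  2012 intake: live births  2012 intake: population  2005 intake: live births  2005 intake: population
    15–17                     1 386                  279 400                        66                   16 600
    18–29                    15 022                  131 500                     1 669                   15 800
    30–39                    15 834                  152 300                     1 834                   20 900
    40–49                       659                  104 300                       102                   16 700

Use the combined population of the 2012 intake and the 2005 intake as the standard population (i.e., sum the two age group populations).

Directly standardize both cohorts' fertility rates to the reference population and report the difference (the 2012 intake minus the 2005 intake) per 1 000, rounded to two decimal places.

5.96

Age-specific rates per 1 000 for the 2012 intake: 4.961, 114.236, 103.966, 6.318.
For the 2005 intake: 3.976, 105.633, 87.751, 6.108.
Combined standard total = 737 500; weights = 0.4014, 0.1997, 0.2348, 0.1641.
The 2012 intake: 0.4014×4.961 + 0.1997×114.236 + 0.2348×103.966 + 0.1641×6.318 = 50.2599 per 1 000.
The 2005 intake: 0.4014×3.976 + 0.1997×105.633 + 0.2348×87.751 + 0.1641×6.108 = 44.3039 per 1 000.
Difference = 50.2599 − 44.3039 = 5.9560.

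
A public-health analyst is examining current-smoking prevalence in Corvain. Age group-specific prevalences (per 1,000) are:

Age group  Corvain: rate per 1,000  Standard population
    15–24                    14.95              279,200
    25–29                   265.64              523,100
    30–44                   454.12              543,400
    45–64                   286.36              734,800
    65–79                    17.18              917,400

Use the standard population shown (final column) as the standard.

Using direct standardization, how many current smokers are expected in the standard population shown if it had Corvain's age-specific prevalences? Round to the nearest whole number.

616077

Expected current smokers = Σ (standard pop × age-specific rate ÷ 1,000)
= 279,200×14.95/1,000 + 523,100×265.64/1,000 + 543,400×454.12/1,000 + 734,800×286.36/1,000 + 917,400×17.18/1,000
= 4174.04 + 138956.28 + 246768.81 + 210417.33 + 15760.93 = 616077.39.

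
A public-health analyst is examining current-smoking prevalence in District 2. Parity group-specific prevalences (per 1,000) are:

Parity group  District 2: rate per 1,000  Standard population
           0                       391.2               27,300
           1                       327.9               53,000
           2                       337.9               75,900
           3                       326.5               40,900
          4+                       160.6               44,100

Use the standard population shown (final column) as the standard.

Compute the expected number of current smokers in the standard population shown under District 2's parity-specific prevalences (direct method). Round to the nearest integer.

74141

Expected current smokers = Σ (standard pop × parity-specific rate ÷ 1,000)
= 27,300×391.2/1,000 + 53,000×327.9/1,000 + 75,900×337.9/1,000 + 40,900×326.5/1,000 + 44,100×160.6/1,000
= 10679.76 + 17378.70 + 25646.61 + 13353.85 + 7082.46 = 74141.38.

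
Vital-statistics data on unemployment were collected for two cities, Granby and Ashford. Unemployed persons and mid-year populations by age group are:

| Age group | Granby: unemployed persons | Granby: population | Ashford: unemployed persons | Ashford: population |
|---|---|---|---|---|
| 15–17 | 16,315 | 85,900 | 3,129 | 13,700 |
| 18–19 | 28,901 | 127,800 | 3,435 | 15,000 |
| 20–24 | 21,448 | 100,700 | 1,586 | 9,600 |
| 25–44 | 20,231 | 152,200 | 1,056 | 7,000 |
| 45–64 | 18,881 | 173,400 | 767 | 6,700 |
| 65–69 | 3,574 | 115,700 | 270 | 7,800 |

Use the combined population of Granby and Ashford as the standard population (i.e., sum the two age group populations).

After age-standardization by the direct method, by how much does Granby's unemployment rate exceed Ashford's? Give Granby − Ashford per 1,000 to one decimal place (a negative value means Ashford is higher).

Age-specific rates per 1,000 for Granby: 189.930, 226.142, 212.989, 132.924, 108.887, 30.890.
For Ashford: 228.394, 229.000, 165.208, 150.857, 114.478, 34.615.
Combined standard total = 815,500; weights = 0.1221, 0.1751, 0.1353, 0.1952, 0.2208, 0.1514.
Granby: 0.1221×189.930 + 0.1751×226.142 + 0.1353×212.989 + 0.1952×132.924 + 0.2208×108.887 + 0.1514×30.890 = 146.2781 per 1,000.
Ashford: 0.1221×228.394 + 0.1751×229.000 + 0.1353×165.208 + 0.1952×150.857 + 0.2208×114.478 + 0.1514×34.615 = 150.3134 per 1,000.
Difference = 146.2781 − 150.3134 = -4.0353.

-4.0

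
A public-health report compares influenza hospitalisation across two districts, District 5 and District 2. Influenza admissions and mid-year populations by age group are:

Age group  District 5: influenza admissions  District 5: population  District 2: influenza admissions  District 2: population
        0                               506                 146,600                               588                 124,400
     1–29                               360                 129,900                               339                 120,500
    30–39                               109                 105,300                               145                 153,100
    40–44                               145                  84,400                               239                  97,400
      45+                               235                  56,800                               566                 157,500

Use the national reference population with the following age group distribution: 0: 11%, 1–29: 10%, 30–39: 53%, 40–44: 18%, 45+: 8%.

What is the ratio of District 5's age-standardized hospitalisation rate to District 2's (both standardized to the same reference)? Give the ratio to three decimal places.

Age-specific rates per 100,000 for District 5: 345.16, 277.14, 103.51, 171.80, 413.73.
For District 2: 472.67, 281.33, 94.71, 245.38, 359.37.
Standard weights: 0.11, 0.10, 0.53, 0.18, 0.08.
District 5: 0.1100×345.16 + 0.1000×277.14 + 0.5300×103.51 + 0.1800×171.80 + 0.0800×413.73 = 184.5659 per 100,000.
District 2: 0.1100×472.67 + 0.1000×281.33 + 0.5300×94.71 + 0.1800×245.38 + 0.0800×359.37 = 203.2399 per 100,000.
Ratio = 184.5659 ÷ 203.2399 = 0.90812.

0.908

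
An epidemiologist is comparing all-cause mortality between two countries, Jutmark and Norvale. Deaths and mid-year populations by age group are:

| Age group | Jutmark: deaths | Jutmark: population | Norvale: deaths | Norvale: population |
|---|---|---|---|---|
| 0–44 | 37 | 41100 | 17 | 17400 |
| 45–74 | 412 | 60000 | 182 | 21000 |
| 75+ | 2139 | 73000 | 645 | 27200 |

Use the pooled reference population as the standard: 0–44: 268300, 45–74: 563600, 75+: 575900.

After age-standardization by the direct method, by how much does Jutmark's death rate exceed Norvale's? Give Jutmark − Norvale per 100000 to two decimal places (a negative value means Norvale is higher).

Age-specific rates per 100000 for Jutmark: 90.02, 686.67, 2930.14.
For Norvale: 97.70, 866.67, 2371.32.
Standard total = 1407800; weights = 0.1906, 0.4003, 0.4091.
Jutmark: 0.1906×90.02 + 0.4003×686.67 + 0.4091×2930.14 = 1490.7123 per 100000.
Norvale: 0.1906×97.70 + 0.4003×866.67 + 0.4091×2371.32 = 1335.6384 per 100000.
Difference = 1490.7123 − 1335.6384 = 155.0739.

155.07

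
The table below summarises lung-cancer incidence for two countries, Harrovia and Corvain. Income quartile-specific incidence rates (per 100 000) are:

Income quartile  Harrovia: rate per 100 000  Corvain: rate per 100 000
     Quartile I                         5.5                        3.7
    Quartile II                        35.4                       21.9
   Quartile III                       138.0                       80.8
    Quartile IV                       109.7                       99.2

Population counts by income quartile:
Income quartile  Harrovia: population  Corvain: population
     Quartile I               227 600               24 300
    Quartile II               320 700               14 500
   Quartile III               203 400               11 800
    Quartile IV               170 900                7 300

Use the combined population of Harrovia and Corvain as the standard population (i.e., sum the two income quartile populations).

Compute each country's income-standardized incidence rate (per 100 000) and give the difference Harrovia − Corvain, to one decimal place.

19.5

Combined standard total = 980 500; weights = 0.2569, 0.3419, 0.2195, 0.1817.
Harrovia: 0.2569×5.5 + 0.3419×35.4 + 0.2195×138.0 + 0.1817×109.7 = 63.7406 per 100 000.
Corvain: 0.2569×3.7 + 0.3419×21.9 + 0.2195×80.8 + 0.1817×99.2 = 44.2004 per 100 000.
Difference = 63.7406 − 44.2004 = 19.5402.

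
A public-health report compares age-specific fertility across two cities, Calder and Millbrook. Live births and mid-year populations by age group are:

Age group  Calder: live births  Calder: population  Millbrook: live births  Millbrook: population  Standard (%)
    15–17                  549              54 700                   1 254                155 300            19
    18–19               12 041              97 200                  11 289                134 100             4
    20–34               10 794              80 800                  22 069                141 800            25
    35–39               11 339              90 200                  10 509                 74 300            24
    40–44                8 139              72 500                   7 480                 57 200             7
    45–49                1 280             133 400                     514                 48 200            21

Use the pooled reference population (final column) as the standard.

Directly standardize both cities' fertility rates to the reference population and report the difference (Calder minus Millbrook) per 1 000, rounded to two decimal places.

Age-specific rates per 1 000 for Calder: 10.037, 123.879, 133.589, 125.710, 112.262, 9.595.
For Millbrook: 8.075, 84.183, 155.635, 141.440, 130.769, 10.664.
Standard weights: 0.19, 0.04, 0.25, 0.24, 0.07, 0.21.
Calder: 0.1900×10.037 + 0.0400×123.879 + 0.2500×133.589 + 0.2400×125.710 + 0.0700×112.262 + 0.2100×9.595 = 80.3030 per 1 000.
Millbrook: 0.1900×8.075 + 0.0400×84.183 + 0.2500×155.635 + 0.2400×141.440 + 0.0700×130.769 + 0.2100×10.664 = 89.1491 per 1 000.
Difference = 80.3030 − 89.1491 = -8.8461.

-8.85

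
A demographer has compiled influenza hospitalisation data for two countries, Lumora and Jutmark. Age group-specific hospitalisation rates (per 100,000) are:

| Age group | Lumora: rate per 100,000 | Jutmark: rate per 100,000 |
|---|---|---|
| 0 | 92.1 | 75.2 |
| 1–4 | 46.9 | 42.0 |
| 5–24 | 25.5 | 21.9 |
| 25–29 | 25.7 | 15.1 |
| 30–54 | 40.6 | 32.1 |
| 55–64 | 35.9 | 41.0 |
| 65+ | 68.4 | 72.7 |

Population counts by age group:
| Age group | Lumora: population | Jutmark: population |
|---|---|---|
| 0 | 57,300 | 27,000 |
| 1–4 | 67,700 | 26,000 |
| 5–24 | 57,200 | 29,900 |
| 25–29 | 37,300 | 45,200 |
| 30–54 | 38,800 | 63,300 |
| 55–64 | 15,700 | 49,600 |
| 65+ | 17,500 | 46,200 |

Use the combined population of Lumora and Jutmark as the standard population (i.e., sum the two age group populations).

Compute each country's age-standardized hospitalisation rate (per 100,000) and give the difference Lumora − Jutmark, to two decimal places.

5.76

Combined standard total = 578,700; weights = 0.1457, 0.1619, 0.1505, 0.1426, 0.1764, 0.1128, 0.1101.
Lumora: 0.1457×92.1 + 0.1619×46.9 + 0.1505×25.5 + 0.1426×25.7 + 0.1764×40.6 + 0.1128×35.9 + 0.1101×68.4 = 47.2550 per 100,000.
Jutmark: 0.1457×75.2 + 0.1619×42.0 + 0.1505×21.9 + 0.1426×15.1 + 0.1764×32.1 + 0.1128×41.0 + 0.1101×72.7 = 41.4959 per 100,000.
Difference = 47.2550 − 41.4959 = 5.7591.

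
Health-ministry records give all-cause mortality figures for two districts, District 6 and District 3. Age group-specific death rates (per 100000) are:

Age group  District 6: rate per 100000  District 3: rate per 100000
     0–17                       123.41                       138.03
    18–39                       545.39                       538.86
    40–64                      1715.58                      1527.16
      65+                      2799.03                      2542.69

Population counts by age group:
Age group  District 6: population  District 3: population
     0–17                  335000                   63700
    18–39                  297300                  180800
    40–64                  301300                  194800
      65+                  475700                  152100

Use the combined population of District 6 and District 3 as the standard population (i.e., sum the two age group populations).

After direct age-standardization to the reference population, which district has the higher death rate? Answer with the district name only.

Combined standard total = 2000700; weights = 0.1993, 0.2390, 0.2480, 0.3138.
District 6: 0.1993×123.41 + 0.2390×545.39 + 0.2480×1715.58 + 0.3138×2799.03 = 1458.6319 per 100000.
District 3: 0.1993×138.03 + 0.2390×538.86 + 0.2480×1527.16 + 0.3138×2542.69 = 1332.8267 per 100000.

District 6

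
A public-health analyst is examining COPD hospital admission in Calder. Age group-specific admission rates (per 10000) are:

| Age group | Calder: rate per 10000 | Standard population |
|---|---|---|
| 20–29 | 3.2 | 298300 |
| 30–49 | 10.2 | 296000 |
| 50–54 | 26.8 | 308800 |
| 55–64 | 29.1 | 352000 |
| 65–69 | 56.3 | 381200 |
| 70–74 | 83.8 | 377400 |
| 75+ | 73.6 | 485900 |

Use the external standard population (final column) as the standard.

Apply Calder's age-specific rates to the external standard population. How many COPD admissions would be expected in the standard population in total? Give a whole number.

11134

Expected COPD admissions = Σ (standard pop × age-specific rate ÷ 10000)
= 298300×3.2/10000 + 296000×10.2/10000 + 308800×26.8/10000 + 352000×29.1/10000 + 381200×56.3/10000 + 377400×83.8/10000 + 485900×73.6/10000
= 95.46 + 301.92 + 827.58 + 1024.32 + 2146.16 + 3162.61 + 3576.22 = 11134.27.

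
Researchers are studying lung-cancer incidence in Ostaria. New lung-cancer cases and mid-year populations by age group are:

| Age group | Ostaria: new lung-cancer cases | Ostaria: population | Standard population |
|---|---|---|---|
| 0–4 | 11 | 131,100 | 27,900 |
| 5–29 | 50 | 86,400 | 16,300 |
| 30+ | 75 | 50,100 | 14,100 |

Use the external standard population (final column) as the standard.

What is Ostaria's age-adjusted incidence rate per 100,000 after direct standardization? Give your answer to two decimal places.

Age-specific rates per 100,000 for Ostaria: 8.39, 57.87, 149.70.
Standard total = 58,300; weights = 0.4786, 0.2796, 0.2419.
Standardized rate: 0.4786×8.39 + 0.2796×57.87 + 0.2419×149.70 = 56.4007 per 100,000.

56.40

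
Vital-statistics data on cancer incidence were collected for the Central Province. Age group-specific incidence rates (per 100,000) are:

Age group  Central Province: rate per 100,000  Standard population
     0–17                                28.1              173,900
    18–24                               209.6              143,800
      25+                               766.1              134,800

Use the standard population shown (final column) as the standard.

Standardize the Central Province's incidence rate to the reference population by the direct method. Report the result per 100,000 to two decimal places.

Standard total = 452,500; weights = 0.3843, 0.3178, 0.2979.
Standardized rate: 0.3843×28.1 + 0.3178×209.6 + 0.2979×766.1 = 305.6295 per 100,000.

305.63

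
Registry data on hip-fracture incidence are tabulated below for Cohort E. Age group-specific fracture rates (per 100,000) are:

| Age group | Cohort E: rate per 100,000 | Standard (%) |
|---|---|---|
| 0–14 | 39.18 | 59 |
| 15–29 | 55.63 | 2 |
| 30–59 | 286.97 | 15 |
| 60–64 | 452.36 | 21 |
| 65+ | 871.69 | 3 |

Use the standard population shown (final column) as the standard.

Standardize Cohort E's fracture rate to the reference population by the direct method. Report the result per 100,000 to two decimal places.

188.42

Standard weights: 0.59, 0.02, 0.15, 0.21, 0.03.
Standardized rate: 0.5900×39.18 + 0.0200×55.63 + 0.1500×286.97 + 0.2100×452.36 + 0.0300×871.69 = 188.4206 per 100,000.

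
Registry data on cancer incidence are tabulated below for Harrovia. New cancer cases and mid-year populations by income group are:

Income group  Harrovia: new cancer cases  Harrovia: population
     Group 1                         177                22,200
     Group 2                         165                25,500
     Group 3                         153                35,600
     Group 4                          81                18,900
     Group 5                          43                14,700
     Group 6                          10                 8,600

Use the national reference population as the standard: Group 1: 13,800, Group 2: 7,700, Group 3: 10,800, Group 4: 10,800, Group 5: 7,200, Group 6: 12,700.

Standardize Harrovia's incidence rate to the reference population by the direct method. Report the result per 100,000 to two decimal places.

457.75

Income-specific rates per 100,000 for Harrovia: 797.30, 647.06, 429.78, 428.57, 292.52, 116.28.
Standard total = 63,000; weights = 0.2190, 0.1222, 0.1714, 0.1714, 0.1143, 0.2016.
Standardized rate: 0.2190×797.30 + 0.1222×647.06 + 0.1714×429.78 + 0.1714×428.57 + 0.1143×292.52 + 0.2016×116.28 = 457.7471 per 100,000.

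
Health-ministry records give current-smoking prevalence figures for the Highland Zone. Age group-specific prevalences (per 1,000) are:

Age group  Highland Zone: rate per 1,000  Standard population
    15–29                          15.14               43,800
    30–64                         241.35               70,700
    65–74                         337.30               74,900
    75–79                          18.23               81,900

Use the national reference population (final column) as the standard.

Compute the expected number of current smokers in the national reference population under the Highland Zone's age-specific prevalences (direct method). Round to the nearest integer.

Expected current smokers = Σ (standard pop × age-specific rate ÷ 1,000)
= 43,800×15.14/1,000 + 70,700×241.35/1,000 + 74,900×337.30/1,000 + 81,900×18.23/1,000
= 663.13 + 17063.44 + 25263.77 + 1493.04 = 44483.38.

44483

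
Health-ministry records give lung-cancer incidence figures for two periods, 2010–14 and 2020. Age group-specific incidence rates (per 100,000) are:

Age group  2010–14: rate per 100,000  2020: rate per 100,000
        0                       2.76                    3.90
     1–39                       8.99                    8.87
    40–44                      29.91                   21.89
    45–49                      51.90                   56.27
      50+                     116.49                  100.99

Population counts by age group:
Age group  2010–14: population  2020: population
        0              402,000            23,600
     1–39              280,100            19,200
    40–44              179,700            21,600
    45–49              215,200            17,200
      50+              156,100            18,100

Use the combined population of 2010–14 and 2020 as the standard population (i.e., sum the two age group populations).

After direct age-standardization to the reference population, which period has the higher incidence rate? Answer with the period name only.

2010–14

Combined standard total = 1,332,800; weights = 0.3193, 0.2246, 0.1510, 0.1744, 0.1307.
2010–14: 0.3193×2.76 + 0.2246×8.99 + 0.1510×29.91 + 0.1744×51.90 + 0.1307×116.49 = 31.6930 per 100,000.
2020: 0.3193×3.90 + 0.2246×8.87 + 0.1510×21.89 + 0.1744×56.27 + 0.1307×100.99 = 29.5548 per 100,000.
The crude rates (31.10 vs 35.42) would put 2020 higher, but that reflects its age composition; once standardized to a common age structure, 2010–14 has the higher underlying rate.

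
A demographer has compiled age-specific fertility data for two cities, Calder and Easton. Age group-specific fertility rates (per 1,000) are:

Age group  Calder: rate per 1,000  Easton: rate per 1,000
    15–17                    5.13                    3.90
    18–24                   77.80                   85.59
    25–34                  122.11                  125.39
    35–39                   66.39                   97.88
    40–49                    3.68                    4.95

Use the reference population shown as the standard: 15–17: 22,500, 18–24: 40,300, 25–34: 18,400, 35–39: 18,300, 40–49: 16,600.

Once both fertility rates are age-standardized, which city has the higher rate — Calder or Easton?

Easton

Standard total = 116,100; weights = 0.1938, 0.3471, 0.1585, 0.1576, 0.1430.
Calder: 0.1938×5.13 + 0.3471×77.80 + 0.1585×122.11 + 0.1576×66.39 + 0.1430×3.68 = 58.3429 per 1,000.
Easton: 0.1938×3.90 + 0.3471×85.59 + 0.1585×125.39 + 0.1576×97.88 + 0.1430×4.95 = 66.4735 per 1,000.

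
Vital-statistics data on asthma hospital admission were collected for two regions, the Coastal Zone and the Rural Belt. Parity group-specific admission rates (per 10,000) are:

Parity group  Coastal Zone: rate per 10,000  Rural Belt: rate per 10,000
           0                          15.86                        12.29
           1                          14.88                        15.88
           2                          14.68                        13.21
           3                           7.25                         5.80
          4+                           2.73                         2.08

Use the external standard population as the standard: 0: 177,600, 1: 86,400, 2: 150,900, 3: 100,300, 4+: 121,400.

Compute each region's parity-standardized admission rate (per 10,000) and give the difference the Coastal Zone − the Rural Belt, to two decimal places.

Standard total = 636,600; weights = 0.2790, 0.1357, 0.2370, 0.1576, 0.1907.
The Coastal Zone: 0.2790×15.86 + 0.1357×14.88 + 0.2370×14.68 + 0.1576×7.25 + 0.1907×2.73 = 11.5868 per 10,000.
The Rural Belt: 0.2790×12.29 + 0.1357×15.88 + 0.2370×13.21 + 0.1576×5.80 + 0.1907×2.08 = 10.0257 per 10,000.
Difference = 11.5868 − 10.0257 = 1.5611.

1.56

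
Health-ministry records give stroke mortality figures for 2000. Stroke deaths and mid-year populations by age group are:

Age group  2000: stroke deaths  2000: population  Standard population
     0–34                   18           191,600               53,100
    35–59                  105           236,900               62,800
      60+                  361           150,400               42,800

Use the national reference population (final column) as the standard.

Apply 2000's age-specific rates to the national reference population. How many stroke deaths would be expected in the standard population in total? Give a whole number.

136

Age-specific rates per 100,000 for 2000: 9.39, 44.32, 240.03.
Expected stroke deaths = Σ (standard pop × age-specific rate ÷ 100,000)
= 53,100×9.39/100,000 + 62,800×44.32/100,000 + 42,800×240.03/100,000
= 4.99 + 27.83 + 102.73 = 135.55.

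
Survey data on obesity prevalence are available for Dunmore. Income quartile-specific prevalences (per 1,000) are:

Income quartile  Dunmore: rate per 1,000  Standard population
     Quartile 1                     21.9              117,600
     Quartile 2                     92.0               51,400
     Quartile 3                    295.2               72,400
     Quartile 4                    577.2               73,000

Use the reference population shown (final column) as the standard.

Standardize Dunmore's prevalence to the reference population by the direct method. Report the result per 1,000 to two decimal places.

225.23

Standard total = 314,400; weights = 0.3740, 0.1635, 0.2303, 0.2322.
Standardized rate: 0.3740×21.9 + 0.1635×92.0 + 0.2303×295.2 + 0.2322×577.2 = 225.2300 per 1,000.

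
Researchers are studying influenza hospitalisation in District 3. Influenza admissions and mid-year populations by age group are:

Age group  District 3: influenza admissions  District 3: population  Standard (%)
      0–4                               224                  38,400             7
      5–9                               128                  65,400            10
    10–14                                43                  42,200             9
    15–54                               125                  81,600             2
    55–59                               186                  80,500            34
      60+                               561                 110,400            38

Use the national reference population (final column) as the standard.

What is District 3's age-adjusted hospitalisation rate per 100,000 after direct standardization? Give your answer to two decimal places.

Age-specific rates per 100,000 for District 3: 583.33, 195.72, 101.90, 153.19, 231.06, 508.15.
Standard weights: 0.07, 0.10, 0.09, 0.02, 0.34, 0.38.
Standardized rate: 0.0700×583.33 + 0.1000×195.72 + 0.0900×101.90 + 0.0200×153.19 + 0.3400×231.06 + 0.3800×508.15 = 344.2964 per 100,000.

344.30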